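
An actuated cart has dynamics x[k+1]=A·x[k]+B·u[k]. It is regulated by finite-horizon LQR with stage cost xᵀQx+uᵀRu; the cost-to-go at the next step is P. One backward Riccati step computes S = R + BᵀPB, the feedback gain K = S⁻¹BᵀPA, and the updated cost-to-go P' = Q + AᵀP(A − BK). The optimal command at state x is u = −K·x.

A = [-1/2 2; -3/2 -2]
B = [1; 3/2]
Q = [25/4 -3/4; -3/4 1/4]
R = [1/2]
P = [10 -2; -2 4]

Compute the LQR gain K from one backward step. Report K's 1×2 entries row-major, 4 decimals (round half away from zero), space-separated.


-0.7037 0.4444

BᵀP = [7.0000 4.0000]
S = R + BᵀPB = [1/2] + [13.0000] = [13.5000]
BᵀPA = [-9.5000 6.0000]
K = S⁻¹·BᵀPA = [-0.7037 0.4444]
A−BK = [0.2037 1.5556; -0.4444 -2.6667]
AᵀP(A−BK) = [1.8148 10.2222; 10.2222 69.3333]
P' = Q + AᵀP(A−BK) = [8.0648 9.4722; 9.4722 69.5833]
tr(P') = 77.6481


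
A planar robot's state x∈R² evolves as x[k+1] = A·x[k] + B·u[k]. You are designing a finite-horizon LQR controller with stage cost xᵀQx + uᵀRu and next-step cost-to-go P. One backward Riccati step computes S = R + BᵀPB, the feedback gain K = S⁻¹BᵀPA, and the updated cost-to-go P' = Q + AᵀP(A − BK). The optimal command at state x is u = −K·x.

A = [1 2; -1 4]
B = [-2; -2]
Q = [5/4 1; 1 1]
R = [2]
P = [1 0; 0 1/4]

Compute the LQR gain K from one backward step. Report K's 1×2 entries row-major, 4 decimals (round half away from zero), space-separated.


-0.2143 -0.8571

BᵀP = [-2.0000 -0.5000]
S = R + BᵀPB = [2] + [5.0000] = [7.0000]
BᵀPA = [-1.5000 -6.0000]
K = S⁻¹·BᵀPA = [-0.2143 -0.8571]
A−BK = [0.5714 0.2857; -1.4286 2.2857]
AᵀP(A−BK) = [0.9286 -0.2857; -0.2857 2.8571]
P' = Q + AᵀP(A−BK) = [2.1786 0.7143; 0.7143 3.8571]
tr(P') = 6.0357


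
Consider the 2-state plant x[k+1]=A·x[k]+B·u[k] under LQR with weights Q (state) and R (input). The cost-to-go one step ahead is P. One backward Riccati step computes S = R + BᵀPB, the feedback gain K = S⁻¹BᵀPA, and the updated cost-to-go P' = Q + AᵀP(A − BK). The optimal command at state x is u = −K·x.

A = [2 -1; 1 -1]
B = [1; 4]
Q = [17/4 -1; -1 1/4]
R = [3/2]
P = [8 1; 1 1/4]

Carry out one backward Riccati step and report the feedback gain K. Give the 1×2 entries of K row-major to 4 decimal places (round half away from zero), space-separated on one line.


BᵀP = [12.0000 2.0000]
S = R + BᵀPB = [3/2] + [20.0000] = [21.5000]
BᵀPA = [26.0000 -14.0000]
K = S⁻¹·BᵀPA = [1.2093 -0.6512]
A−BK = [0.7907 -0.3488; -3.8372 1.6047]
AᵀP(A−BK) = [4.8081 -2.3198; -2.3198 1.1337]
P' = Q + AᵀP(A−BK) = [9.0581 -3.3198; -3.3198 1.3837]
tr(P') = 10.4419

1.2093 -0.6512


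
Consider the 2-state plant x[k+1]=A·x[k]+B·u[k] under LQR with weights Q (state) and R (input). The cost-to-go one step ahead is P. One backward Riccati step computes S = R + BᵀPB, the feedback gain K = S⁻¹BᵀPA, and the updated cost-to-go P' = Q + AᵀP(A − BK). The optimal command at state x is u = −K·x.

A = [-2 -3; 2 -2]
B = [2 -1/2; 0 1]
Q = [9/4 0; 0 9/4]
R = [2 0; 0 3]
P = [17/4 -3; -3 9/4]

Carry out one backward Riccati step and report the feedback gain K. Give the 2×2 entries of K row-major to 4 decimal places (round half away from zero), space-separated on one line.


BᵀP = [8.5000 -6.0000; -5.1250 3.7500]
S = R + BᵀPB = [2 0; 0 3] + [17.0000 -10.2500; -10.2500 6.3125] = [19.0000 -10.2500; -10.2500 9.3125]
BᵀPA = [-29.0000 -13.5000; 17.7500 7.8750]
K = S⁻¹·BᵀPA = [-1.2261 -0.6261; 0.5565 0.1565]
A−BK = [0.7304 -1.6696; 1.4435 -2.1565]
AᵀP(A−BK) = [4.5652 1.5652; 1.5652 1.5652]
P' = Q + AᵀP(A−BK) = [6.8152 1.5652; 1.5652 3.8152]
tr(P') = 10.6304

-1.2261 -0.6261 0.5565 0.1565


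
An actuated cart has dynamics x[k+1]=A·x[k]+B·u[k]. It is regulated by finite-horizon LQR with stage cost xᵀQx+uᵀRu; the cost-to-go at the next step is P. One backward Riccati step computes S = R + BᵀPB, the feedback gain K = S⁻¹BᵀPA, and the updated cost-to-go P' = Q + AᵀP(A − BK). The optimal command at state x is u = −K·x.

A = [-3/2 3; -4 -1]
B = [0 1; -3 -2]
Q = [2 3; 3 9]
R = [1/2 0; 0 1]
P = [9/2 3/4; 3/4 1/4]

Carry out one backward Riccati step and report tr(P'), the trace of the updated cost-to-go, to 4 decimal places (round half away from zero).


22.8569

BᵀP = [-2.2500 -0.7500; 3.0000 0.2500]
S = R + BᵀPB = [1/2 0; 0 1] + [2.2500 -0.7500; -0.7500 2.5000] = [2.7500 -0.7500; -0.7500 3.5000]
BᵀPA = [6.3750 -6.0000; -5.5000 8.7500]
K = S⁻¹·BᵀPA = [2.0069 -1.5931; -1.1414 2.1586]
A−BK = [-0.3586 0.8414; -0.2621 -1.4621]
AᵀP(A−BK) = [4.0534 -5.0966; -5.0966 7.8034]
P' = Q + AᵀP(A−BK) = [6.0534 -2.0966; -2.0966 16.8034]
tr(P') = 22.8569


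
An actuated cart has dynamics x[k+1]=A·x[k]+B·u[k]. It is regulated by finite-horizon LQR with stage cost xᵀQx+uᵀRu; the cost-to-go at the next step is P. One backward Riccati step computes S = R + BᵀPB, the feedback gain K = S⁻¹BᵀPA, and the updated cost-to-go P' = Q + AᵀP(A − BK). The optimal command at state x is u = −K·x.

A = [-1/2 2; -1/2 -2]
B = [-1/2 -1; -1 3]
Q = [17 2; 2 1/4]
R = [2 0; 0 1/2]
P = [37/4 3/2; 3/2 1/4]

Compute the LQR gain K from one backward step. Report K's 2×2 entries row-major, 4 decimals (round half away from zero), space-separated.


BᵀP = [-6.1250 -1.0000; -4.7500 -0.7500]
S = R + BᵀPB = [2 0; 0 1/2] + [4.0625 3.1250; 3.1250 2.5000] = [6.0625 3.1250; 3.1250 3.0000]
BᵀPA = [3.5625 -10.2500; 2.7500 -8.0000]
K = S⁻¹·BᵀPA = [0.2486 -0.6827; 0.6577 -1.9555]
A−BK = [0.2820 -0.2968; -2.2245 3.1837]
AᵀP(A−BK) = [0.4307 -1.1902; -1.1902 3.3581]
P' = Q + AᵀP(A−BK) = [17.4307 0.8098; 0.8098 3.6081]
tr(P') = 21.0387

0.2486 -0.6827 0.6577 -1.9555


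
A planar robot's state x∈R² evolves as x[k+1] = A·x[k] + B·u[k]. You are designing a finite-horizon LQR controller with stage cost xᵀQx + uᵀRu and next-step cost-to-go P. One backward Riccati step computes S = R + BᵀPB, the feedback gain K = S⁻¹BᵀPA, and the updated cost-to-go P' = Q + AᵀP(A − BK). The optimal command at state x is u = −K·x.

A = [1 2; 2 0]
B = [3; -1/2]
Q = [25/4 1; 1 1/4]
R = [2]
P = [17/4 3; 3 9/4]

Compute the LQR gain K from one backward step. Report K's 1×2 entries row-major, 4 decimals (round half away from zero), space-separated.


BᵀP = [11.2500 7.8750]
S = R + BᵀPB = [2] + [29.8125] = [31.8125]
BᵀPA = [27.0000 22.5000]
K = S⁻¹·BᵀPA = [0.8487 0.7073]
A−BK = [-1.5462 -0.1218; 2.4244 0.3536]
AᵀP(A−BK) = [2.3345 1.4037; 1.4037 1.0864]
P' = Q + AᵀP(A−BK) = [8.5845 2.4037; 2.4037 1.3364]
tr(P') = 9.9209

0.8487 0.7073


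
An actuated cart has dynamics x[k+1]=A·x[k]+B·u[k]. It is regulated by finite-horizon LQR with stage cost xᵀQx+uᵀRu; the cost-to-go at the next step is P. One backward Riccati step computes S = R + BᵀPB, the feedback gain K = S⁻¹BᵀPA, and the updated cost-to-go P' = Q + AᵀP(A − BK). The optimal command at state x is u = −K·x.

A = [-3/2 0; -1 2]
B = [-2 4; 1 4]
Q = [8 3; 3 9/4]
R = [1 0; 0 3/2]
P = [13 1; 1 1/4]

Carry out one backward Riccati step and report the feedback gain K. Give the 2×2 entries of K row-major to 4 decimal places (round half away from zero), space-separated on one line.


BᵀP = [-25.0000 -1.7500; 56.0000 5.0000]
S = R + BᵀPB = [1 0; 0 3/2] + [48.2500 -107.0000; -107.0000 244.0000] = [49.2500 -107.0000; -107.0000 245.5000]
BᵀPA = [39.2500 -3.5000; -89.0000 10.0000]
K = S⁻¹·BᵀPA = [0.1759 0.3283; -0.2859 0.1838]
A−BK = [-0.0048 -0.0787; -0.0323 0.9363]
AᵀP(A−BK) = [0.1544 -0.0257; -0.0257 0.3108]
P' = Q + AᵀP(A−BK) = [8.1544 2.9743; 2.9743 2.5608]
tr(P') = 10.7152

0.1759 0.3283 -0.2859 0.1838


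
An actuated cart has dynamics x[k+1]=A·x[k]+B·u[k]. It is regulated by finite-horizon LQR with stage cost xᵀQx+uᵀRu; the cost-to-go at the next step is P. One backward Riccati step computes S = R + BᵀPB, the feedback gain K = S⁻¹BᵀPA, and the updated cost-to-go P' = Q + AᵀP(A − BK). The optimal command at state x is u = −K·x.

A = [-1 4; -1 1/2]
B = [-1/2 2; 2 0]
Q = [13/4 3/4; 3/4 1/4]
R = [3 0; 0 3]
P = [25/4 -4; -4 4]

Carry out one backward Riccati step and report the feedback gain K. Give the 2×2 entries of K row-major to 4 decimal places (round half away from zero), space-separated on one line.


-0.2252 -0.2708 -0.3397 1.4277

BᵀP = [-11.1250 10.0000; 12.5000 -8.0000]
S = R + BᵀPB = [3 0; 0 3] + [25.5625 -22.2500; -22.2500 25.0000] = [28.5625 -22.2500; -22.2500 28.0000]
BᵀPA = [1.1250 -39.5000; -4.5000 46.0000]
K = S⁻¹·BᵀPA = [-0.2252 -0.2708; -0.3397 1.4277]
A−BK = [-0.4332 1.0092; -0.5495 1.0415]
AᵀP(A−BK) = [0.9748 -2.2708; -2.2708 8.6308]
P' = Q + AᵀP(A−BK) = [4.2248 -1.5208; -1.5208 8.8808]
tr(P') = 13.1055


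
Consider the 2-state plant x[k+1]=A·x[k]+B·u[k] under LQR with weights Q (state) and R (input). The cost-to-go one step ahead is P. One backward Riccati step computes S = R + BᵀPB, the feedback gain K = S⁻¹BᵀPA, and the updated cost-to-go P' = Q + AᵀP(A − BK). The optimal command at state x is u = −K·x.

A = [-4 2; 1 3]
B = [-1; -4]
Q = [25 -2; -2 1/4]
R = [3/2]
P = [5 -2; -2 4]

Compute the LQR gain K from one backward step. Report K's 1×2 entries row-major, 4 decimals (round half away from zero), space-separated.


-0.4771 -0.6606

BᵀP = [3.0000 -14.0000]
S = R + BᵀPB = [3/2] + [53.0000] = [54.5000]
BᵀPA = [-26.0000 -36.0000]
K = S⁻¹·BᵀPA = [-0.4771 -0.6606]
A−BK = [-4.4771 1.3394; -0.9083 0.3578]
AᵀP(A−BK) = [87.5963 -25.1743; -25.1743 8.2202]
P' = Q + AᵀP(A−BK) = [112.5963 -27.1743; -27.1743 8.4702]
tr(P') = 121.0665


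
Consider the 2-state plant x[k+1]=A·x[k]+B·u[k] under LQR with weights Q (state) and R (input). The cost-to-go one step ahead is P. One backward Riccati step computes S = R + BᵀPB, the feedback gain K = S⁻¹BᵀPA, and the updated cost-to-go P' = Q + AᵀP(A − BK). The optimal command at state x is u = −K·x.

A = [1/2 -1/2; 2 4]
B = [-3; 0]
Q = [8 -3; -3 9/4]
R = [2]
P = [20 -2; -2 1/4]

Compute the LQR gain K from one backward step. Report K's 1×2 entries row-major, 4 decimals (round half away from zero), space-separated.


-0.0989 0.2967

BᵀP = [-60.0000 6.0000]
S = R + BᵀPB = [2] + [180.0000] = [182.0000]
BᵀPA = [-18.0000 54.0000]
K = S⁻¹·BᵀPA = [-0.0989 0.2967]
A−BK = [0.2033 0.3901; 2.0000 4.0000]
AᵀP(A−BK) = [0.2198 0.3407; 0.3407 0.9780]
P' = Q + AᵀP(A−BK) = [8.2198 -2.6593; -2.6593 3.2280]
tr(P') = 11.4478


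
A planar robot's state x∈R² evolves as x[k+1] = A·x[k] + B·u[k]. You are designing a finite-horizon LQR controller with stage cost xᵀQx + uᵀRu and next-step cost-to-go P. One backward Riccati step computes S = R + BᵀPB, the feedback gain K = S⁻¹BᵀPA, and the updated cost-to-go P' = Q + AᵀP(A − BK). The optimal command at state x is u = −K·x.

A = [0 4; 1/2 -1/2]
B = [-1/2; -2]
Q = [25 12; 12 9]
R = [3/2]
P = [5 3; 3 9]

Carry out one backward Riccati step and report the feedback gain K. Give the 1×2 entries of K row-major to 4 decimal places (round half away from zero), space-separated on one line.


-0.2179 -0.5419

BᵀP = [-8.5000 -19.5000]
S = R + BᵀPB = [3/2] + [43.2500] = [44.7500]
BᵀPA = [-9.7500 -24.2500]
K = S⁻¹·BᵀPA = [-0.2179 -0.5419]
A−BK = [-0.1089 3.7291; 0.0642 -1.5838]
AᵀP(A−BK) = [0.1257 -1.5335; -1.5335 57.1089]
P' = Q + AᵀP(A−BK) = [25.1257 10.4665; 10.4665 66.1089]
tr(P') = 91.2346


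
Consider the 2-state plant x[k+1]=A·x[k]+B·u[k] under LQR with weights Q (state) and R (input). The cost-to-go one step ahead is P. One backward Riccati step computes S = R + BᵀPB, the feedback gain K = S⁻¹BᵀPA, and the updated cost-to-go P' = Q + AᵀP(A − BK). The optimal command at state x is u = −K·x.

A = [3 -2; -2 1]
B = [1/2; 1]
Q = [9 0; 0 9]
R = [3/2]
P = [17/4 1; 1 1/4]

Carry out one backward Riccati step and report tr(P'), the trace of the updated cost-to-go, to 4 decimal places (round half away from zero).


BᵀP = [3.1250 0.7500]
S = R + BᵀPB = [3/2] + [2.3125] = [3.8125]
BᵀPA = [7.8750 -5.5000]
K = S⁻¹·BᵀPA = [2.0656 -1.4426]
A−BK = [1.9672 -1.2787; -4.0656 2.4426]
AᵀP(A−BK) = [10.9836 -7.6393; -7.6393 5.3156]
P' = Q + AᵀP(A−BK) = [19.9836 -7.6393; -7.6393 14.3156]
tr(P') = 34.2992

34.2992


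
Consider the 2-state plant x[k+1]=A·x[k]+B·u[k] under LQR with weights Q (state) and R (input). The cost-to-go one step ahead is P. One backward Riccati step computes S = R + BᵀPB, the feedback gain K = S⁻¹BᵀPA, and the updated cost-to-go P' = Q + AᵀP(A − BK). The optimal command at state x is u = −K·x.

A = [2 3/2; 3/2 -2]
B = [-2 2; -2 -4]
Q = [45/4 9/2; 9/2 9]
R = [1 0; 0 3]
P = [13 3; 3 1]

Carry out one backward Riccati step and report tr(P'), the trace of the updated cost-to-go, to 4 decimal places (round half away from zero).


BᵀP = [-32.0000 -8.0000; 14.0000 2.0000]
S = R + BᵀPB = [1 0; 0 3] + [80.0000 -32.0000; -32.0000 20.0000] = [81.0000 -32.0000; -32.0000 23.0000]
BᵀPA = [-76.0000 -32.0000; 31.0000 17.0000]
K = S⁻¹·BᵀPA = [-0.9011 -0.2288; 0.0942 0.4207]
A−BK = [0.0095 0.2008; 0.0745 -0.7747]
AᵀP(A−BK) = [0.8495 0.3150; 0.3150 0.7744]
P' = Q + AᵀP(A−BK) = [12.0995 4.8150; 4.8150 9.7744]
tr(P') = 21.8740

21.8740


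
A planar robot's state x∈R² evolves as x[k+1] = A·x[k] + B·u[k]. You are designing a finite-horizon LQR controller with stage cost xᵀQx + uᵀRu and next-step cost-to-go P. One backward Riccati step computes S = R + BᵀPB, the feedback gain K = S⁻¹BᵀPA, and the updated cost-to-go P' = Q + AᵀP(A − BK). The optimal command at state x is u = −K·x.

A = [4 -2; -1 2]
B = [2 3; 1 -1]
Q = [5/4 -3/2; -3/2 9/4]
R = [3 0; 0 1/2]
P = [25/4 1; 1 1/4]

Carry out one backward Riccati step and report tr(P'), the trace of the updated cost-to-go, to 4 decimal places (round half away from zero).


4.6796

BᵀP = [13.5000 2.2500; 17.7500 2.7500]
S = R + BᵀPB = [3 0; 0 1/2] + [29.2500 38.2500; 38.2500 50.5000] = [32.2500 38.2500; 38.2500 51.0000]
BᵀPA = [51.7500 -22.5000; 68.2500 -30.0000]
K = S⁻¹·BᵀPA = [0.1579 0.0000; 1.2198 -0.5882]
A−BK = [0.0248 -0.2353; 0.0619 1.4118]
AᵀP(A−BK) = [0.8266 -0.3529; -0.3529 0.3529]
P' = Q + AᵀP(A−BK) = [2.0766 -1.8529; -1.8529 2.6029]
tr(P') = 4.6796


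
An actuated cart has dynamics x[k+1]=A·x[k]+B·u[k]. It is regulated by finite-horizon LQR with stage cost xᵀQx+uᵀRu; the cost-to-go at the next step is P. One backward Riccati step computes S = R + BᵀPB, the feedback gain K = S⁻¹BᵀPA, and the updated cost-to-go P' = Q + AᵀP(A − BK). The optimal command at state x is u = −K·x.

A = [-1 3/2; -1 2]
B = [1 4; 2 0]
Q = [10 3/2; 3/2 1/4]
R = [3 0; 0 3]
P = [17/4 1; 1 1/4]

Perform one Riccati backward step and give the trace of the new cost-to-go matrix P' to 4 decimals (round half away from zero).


BᵀP = [6.2500 1.5000; 17.0000 4.0000]
S = R + BᵀPB = [3 0; 0 3] + [9.2500 25.0000; 25.0000 68.0000] = [12.2500 25.0000; 25.0000 71.0000]
BᵀPA = [-7.7500 12.3750; -21.0000 33.5000]
K = S⁻¹·BᵀPA = [-0.1032 0.1680; -0.2594 0.4127]
A−BK = [0.1410 -0.3187; -0.7937 1.6639]
AᵀP(A−BK) = [0.2520 -0.4068; -0.4068 0.6588]
P' = Q + AᵀP(A−BK) = [10.2520 1.0932; 1.0932 0.9088]
tr(P') = 11.1609

11.1609


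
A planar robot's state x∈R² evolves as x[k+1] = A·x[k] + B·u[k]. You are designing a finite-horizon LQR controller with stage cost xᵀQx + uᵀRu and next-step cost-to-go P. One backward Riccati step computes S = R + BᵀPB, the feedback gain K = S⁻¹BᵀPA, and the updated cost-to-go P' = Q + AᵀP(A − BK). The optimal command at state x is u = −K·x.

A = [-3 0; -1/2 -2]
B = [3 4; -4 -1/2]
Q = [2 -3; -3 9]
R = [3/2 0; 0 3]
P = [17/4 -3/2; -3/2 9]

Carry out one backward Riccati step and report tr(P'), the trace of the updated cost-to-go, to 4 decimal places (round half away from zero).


BᵀP = [18.7500 -40.5000; 17.7500 -10.5000]
S = R + BᵀPB = [3/2 0; 0 3] + [218.2500 95.2500; 95.2500 76.2500] = [219.7500 95.2500; 95.2500 79.2500]
BᵀPA = [-36.0000 81.0000; -48.0000 21.0000]
K = S⁻¹·BᵀPA = [0.2061 0.5297; -0.8533 -0.3716]
A−BK = [-0.2048 -0.1025; -0.1025 -0.0671]
AᵀP(A−BK) = [2.4580 1.2298; 1.2298 0.8997]
P' = Q + AᵀP(A−BK) = [4.4580 -1.7702; -1.7702 9.8997]
tr(P') = 14.3578

14.3578


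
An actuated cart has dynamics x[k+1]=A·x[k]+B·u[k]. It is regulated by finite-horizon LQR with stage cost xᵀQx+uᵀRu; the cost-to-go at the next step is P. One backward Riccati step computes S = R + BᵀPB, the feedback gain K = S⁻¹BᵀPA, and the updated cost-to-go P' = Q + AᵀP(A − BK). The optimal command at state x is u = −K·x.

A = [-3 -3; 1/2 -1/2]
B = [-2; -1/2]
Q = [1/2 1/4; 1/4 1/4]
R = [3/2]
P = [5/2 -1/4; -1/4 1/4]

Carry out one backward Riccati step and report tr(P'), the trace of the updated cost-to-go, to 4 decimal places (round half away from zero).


7.1992

BᵀP = [-4.8750 0.3750]
S = R + BᵀPB = [3/2] + [9.5625] = [11.0625]
BᵀPA = [14.8125 14.4375]
K = S⁻¹·BᵀPA = [1.3390 1.3051]
A−BK = [-0.3220 -0.3898; 1.1695 0.1525]
AᵀP(A−BK) = [3.4788 3.1059; 3.1059 2.9703]
P' = Q + AᵀP(A−BK) = [3.9788 3.3559; 3.3559 3.2203]
tr(P') = 7.1992


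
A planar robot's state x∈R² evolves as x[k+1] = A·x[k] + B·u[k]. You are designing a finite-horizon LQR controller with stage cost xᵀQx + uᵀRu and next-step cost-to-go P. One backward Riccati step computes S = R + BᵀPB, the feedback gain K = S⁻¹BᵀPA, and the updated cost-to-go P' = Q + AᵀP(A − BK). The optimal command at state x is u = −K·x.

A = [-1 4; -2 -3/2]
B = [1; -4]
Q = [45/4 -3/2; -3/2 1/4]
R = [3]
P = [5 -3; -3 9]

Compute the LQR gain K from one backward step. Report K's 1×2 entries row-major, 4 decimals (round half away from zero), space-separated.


BᵀP = [17.0000 -39.0000]
S = R + BᵀPB = [3] + [173.0000] = [176.0000]
BᵀPA = [61.0000 126.5000]
K = S⁻¹·BᵀPA = [0.3466 0.7188]
A−BK = [-1.3466 3.2813; -0.6136 1.3750]
AᵀP(A−BK) = [7.8580 -17.3438; -17.3438 45.3281]
P' = Q + AᵀP(A−BK) = [19.1080 -18.8438; -18.8438 45.5781]
tr(P') = 64.6861

0.3466 0.7188


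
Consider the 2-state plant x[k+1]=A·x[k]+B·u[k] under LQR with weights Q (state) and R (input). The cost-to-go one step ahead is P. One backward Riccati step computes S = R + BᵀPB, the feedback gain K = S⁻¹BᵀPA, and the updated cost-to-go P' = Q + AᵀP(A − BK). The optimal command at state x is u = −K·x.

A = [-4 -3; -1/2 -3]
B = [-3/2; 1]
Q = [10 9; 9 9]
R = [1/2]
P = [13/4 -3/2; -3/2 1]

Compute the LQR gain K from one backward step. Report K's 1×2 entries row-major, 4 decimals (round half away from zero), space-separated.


1.7934 0.7042

BᵀP = [-6.3750 3.2500]
S = R + BᵀPB = [1/2] + [12.8125] = [13.3125]
BᵀPA = [23.8750 9.3750]
K = S⁻¹·BᵀPA = [1.7934 0.7042]
A−BK = [-1.3099 -1.9437; -2.2934 -3.7042]
AᵀP(A−BK) = [3.4319 3.4366; 3.4366 4.6479]
P' = Q + AᵀP(A−BK) = [13.4319 12.4366; 12.4366 13.6479]
tr(P') = 27.0798


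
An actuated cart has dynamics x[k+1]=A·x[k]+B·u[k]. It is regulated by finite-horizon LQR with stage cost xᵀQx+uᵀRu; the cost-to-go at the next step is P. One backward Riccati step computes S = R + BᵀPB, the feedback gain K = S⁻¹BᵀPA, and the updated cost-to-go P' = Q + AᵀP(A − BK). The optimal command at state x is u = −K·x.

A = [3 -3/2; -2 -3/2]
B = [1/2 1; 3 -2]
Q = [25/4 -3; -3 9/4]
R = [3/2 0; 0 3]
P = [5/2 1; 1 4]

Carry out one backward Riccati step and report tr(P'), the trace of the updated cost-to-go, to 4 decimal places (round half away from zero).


21.5545

BᵀP = [4.2500 12.5000; 0.5000 -7.0000]
S = R + BᵀPB = [3/2 0; 0 3] + [39.6250 -20.7500; -20.7500 14.5000] = [41.1250 -20.7500; -20.7500 17.5000]
BᵀPA = [-12.2500 -25.1250; 15.5000 9.7500]
K = S⁻¹·BᵀPA = [0.3709 -0.8210; 1.3256 -0.4163]
A−BK = [1.4890 -0.6732; -0.4617 0.1304]
AᵀP(A−BK) = [10.4981 -4.3541; -4.3541 2.5564]
P' = Q + AᵀP(A−BK) = [16.7481 -7.3541; -7.3541 4.8064]
tr(P') = 21.5545


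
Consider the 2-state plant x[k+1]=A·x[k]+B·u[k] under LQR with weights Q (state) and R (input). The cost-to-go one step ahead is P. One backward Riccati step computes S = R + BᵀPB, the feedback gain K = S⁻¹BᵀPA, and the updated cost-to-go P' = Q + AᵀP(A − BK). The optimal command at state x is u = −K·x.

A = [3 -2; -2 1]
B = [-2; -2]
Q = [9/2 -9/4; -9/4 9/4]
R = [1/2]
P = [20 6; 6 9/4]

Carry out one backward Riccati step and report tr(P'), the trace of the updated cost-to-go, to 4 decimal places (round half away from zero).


BᵀP = [-52.0000 -16.5000]
S = R + BᵀPB = [1/2] + [137.0000] = [137.5000]
BᵀPA = [-123.0000 87.5000]
K = S⁻¹·BᵀPA = [-0.8945 0.6364]
A−BK = [1.2109 -0.7273; -3.7891 2.2727]
AᵀP(A−BK) = [6.9709 -4.2273; -4.2273 2.5682]
P' = Q + AᵀP(A−BK) = [11.4709 -6.4773; -6.4773 4.8182]
tr(P') = 16.2891

16.2891


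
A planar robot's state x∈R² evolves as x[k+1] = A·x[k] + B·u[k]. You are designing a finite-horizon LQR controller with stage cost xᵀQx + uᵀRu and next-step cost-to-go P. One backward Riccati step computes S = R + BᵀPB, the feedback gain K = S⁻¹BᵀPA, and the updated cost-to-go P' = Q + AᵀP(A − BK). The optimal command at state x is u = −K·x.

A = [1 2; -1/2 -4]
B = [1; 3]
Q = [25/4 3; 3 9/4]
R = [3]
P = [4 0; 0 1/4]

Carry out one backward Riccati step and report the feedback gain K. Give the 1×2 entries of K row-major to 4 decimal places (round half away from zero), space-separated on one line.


BᵀP = [4.0000 0.7500]
S = R + BᵀPB = [3] + [6.2500] = [9.2500]
BᵀPA = [3.6250 5.0000]
K = S⁻¹·BᵀPA = [0.3919 0.5405]
A−BK = [0.6081 1.4595; -1.6757 -5.6216]
AᵀP(A−BK) = [2.6419 6.5405; 6.5405 17.2973]
P' = Q + AᵀP(A−BK) = [8.8919 9.5405; 9.5405 19.5473]
tr(P') = 28.4392

0.3919 0.5405


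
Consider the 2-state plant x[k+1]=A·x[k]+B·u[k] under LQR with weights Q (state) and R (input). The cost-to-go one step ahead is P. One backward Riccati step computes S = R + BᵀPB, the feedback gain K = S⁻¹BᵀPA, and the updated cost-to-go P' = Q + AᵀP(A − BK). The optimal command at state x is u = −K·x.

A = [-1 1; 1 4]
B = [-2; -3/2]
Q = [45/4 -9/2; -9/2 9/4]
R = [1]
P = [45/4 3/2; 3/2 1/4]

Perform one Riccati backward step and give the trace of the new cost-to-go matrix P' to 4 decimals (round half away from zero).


BᵀP = [-24.7500 -3.3750]
S = R + BᵀPB = [1] + [54.5625] = [55.5625]
BᵀPA = [21.3750 -38.2500]
K = S⁻¹·BᵀPA = [0.3847 -0.6884]
A−BK = [-0.2306 -0.3768; 1.5771 2.9674]
AᵀP(A−BK) = [0.2770 -0.0352; -0.0352 0.9182]
P' = Q + AᵀP(A−BK) = [11.5270 -4.5352; -4.5352 3.1682]
tr(P') = 14.6952

14.6952


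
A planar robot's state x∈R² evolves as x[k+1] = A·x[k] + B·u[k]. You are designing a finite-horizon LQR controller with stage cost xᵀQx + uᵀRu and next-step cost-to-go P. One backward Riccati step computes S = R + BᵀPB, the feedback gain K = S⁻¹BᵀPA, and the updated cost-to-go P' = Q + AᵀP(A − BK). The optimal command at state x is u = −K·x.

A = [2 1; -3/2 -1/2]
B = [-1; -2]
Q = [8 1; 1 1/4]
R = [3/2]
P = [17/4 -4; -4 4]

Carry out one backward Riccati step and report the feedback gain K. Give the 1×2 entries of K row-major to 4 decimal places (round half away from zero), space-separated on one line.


2.3478 1.0000

BᵀP = [3.7500 -4.0000]
S = R + BᵀPB = [3/2] + [4.2500] = [5.7500]
BᵀPA = [13.5000 5.7500]
K = S⁻¹·BᵀPA = [2.3478 1.0000]
A−BK = [4.3478 2.0000; 3.1957 1.5000]
AᵀP(A−BK) = [18.3043 8.0000; 8.0000 3.5000]
P' = Q + AᵀP(A−BK) = [26.3043 9.0000; 9.0000 3.7500]
tr(P') = 30.0543


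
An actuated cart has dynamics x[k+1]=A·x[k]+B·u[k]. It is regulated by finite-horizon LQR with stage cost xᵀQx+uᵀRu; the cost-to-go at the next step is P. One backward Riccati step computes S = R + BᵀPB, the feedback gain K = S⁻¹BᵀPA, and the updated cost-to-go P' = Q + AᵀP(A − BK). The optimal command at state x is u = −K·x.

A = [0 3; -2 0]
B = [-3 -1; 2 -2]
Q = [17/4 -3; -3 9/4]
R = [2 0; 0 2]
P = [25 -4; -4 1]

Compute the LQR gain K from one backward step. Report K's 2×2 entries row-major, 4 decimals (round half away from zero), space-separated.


-0.1724 -0.8017 0.3655 -0.4603

BᵀP = [-83.0000 14.0000; -17.0000 2.0000]
S = R + BᵀPB = [2 0; 0 2] + [277.0000 55.0000; 55.0000 13.0000] = [279.0000 55.0000; 55.0000 15.0000]
BᵀPA = [-28.0000 -249.0000; -4.0000 -51.0000]
K = S⁻¹·BᵀPA = [-0.1724 -0.8017; 0.3655 -0.4603]
A−BK = [-0.1517 0.1345; -0.9241 0.6828]
AᵀP(A−BK) = [0.6345 -0.2897; -0.2897 1.8931]
P' = Q + AᵀP(A−BK) = [4.8845 -3.2897; -3.2897 4.1431]
tr(P') = 9.0276


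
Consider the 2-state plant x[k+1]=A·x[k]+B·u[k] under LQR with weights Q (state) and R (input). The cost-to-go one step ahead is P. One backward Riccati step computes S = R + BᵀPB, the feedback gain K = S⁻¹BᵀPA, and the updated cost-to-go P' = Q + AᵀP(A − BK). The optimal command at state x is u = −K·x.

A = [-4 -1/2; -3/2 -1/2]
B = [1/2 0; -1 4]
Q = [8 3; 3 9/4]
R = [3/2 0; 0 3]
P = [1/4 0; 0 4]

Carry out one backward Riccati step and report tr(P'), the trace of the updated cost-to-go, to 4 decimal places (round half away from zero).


BᵀP = [0.1250 -4.0000; 0.0000 16.0000]
S = R + BᵀPB = [3/2 0; 0 3] + [4.0625 -16.0000; -16.0000 64.0000] = [5.5625 -16.0000; -16.0000 67.0000]
BᵀPA = [5.5000 1.9375; -24.0000 -8.0000]
K = S⁻¹·BᵀPA = [-0.1328 0.0155; -0.3899 -0.1157]
A−BK = [-3.9336 -0.5078; -0.0731 -0.0217]
AᵀP(A−BK) = [4.3723 0.6379; 0.6379 0.1069]
P' = Q + AᵀP(A−BK) = [12.3723 3.6379; 3.6379 2.3569]
tr(P') = 14.7291

14.7291


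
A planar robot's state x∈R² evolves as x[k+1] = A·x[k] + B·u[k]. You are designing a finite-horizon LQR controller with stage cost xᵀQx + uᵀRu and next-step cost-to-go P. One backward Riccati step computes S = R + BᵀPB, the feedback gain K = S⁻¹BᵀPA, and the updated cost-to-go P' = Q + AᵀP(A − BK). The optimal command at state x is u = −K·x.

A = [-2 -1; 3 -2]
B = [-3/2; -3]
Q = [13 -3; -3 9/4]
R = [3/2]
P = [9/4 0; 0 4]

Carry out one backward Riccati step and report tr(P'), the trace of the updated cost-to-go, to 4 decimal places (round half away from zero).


40.7919

BᵀP = [-3.3750 -12.0000]
S = R + BᵀPB = [3/2] + [41.0625] = [42.5625]
BᵀPA = [-29.2500 27.3750]
K = S⁻¹·BᵀPA = [-0.6872 0.6432]
A−BK = [-3.0308 -0.0352; 0.9383 -0.0705]
AᵀP(A−BK) = [24.8987 -0.6872; -0.6872 0.6432]
P' = Q + AᵀP(A−BK) = [37.8987 -3.6872; -3.6872 2.8932]
tr(P') = 40.7919


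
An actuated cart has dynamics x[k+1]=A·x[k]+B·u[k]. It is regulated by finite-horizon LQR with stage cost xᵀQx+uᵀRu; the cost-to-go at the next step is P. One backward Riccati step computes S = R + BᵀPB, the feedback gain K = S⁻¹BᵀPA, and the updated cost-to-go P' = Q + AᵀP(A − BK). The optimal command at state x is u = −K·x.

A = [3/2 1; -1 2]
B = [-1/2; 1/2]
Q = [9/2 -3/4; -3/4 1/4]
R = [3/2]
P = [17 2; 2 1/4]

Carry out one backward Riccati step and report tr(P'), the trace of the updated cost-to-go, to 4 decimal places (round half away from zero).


23.1039

BᵀP = [-7.5000 -0.8750]
S = R + BᵀPB = [3/2] + [3.3125] = [4.8125]
BᵀPA = [-10.3750 -9.2500]
K = S⁻¹·BᵀPA = [-2.1558 -1.9221]
A−BK = [0.4221 0.0390; 0.0779 2.9610]
AᵀP(A−BK) = [10.1331 9.0584; 9.0584 8.2208]
P' = Q + AᵀP(A−BK) = [14.6331 8.3084; 8.3084 8.4708]
tr(P') = 23.1039


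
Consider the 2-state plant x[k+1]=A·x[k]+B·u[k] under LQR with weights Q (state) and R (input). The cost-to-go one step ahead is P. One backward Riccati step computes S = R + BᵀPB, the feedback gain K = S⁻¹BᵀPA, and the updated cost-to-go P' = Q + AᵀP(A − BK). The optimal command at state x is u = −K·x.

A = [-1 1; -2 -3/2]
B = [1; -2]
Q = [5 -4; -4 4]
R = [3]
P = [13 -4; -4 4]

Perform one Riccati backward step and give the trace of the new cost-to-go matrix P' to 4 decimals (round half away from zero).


24.1250

BᵀP = [21.0000 -12.0000]
S = R + BᵀPB = [3] + [45.0000] = [48.0000]
BᵀPA = [3.0000 39.0000]
K = S⁻¹·BᵀPA = [0.0625 0.8125]
A−BK = [-1.0625 0.1875; -1.8750 0.1250]
AᵀP(A−BK) = [12.8125 -1.4375; -1.4375 2.3125]
P' = Q + AᵀP(A−BK) = [17.8125 -5.4375; -5.4375 6.3125]
tr(P') = 24.1250


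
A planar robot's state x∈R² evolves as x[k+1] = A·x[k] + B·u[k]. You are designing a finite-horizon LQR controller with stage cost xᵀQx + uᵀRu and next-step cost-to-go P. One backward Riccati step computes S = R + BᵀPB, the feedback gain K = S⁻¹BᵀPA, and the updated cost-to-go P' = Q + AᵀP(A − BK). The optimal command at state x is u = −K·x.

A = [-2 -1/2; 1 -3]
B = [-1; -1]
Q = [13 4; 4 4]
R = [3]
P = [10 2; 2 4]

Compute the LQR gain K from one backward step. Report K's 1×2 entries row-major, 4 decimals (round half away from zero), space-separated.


0.8571 1.1429

BᵀP = [-12.0000 -6.0000]
S = R + BᵀPB = [3] + [18.0000] = [21.0000]
BᵀPA = [18.0000 24.0000]
K = S⁻¹·BᵀPA = [0.8571 1.1429]
A−BK = [-1.1429 0.6429; 1.8571 -1.8571]
AᵀP(A−BK) = [20.5714 -11.5714; -11.5714 17.0714]
P' = Q + AᵀP(A−BK) = [33.5714 -7.5714; -7.5714 21.0714]
tr(P') = 54.6429


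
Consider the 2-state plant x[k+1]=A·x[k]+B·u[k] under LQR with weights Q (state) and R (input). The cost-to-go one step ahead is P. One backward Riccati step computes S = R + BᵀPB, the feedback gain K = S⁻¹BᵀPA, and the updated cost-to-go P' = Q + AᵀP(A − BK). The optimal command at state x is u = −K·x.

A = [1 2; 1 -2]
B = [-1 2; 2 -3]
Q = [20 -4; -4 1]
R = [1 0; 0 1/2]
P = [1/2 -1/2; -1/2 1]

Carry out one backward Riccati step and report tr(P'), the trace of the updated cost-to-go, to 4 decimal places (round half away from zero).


21.6726

BᵀP = [-1.5000 2.5000; 2.5000 -4.0000]
S = R + BᵀPB = [1 0; 0 1/2] + [6.5000 -10.5000; -10.5000 17.0000] = [7.5000 -10.5000; -10.5000 17.5000]
BᵀPA = [1.0000 -8.0000; -1.5000 13.0000]
K = S⁻¹·BᵀPA = [0.0833 -0.1667; -0.0357 0.6429]
A−BK = [1.1548 0.5476; 0.7262 0.2619]
AᵀP(A−BK) = [0.3631 0.1310; 0.1310 0.3095]
P' = Q + AᵀP(A−BK) = [20.3631 -3.8690; -3.8690 1.3095]
tr(P') = 21.6726


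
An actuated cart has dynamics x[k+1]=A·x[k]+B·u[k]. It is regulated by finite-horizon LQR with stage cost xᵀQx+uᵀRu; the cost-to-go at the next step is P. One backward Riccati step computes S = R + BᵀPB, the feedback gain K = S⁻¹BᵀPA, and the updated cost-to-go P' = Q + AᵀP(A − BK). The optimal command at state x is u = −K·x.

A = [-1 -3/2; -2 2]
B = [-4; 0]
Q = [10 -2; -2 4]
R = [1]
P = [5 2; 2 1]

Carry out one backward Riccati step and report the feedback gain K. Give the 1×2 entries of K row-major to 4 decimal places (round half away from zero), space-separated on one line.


0.4444 0.1728

BᵀP = [-20.0000 -8.0000]
S = R + BᵀPB = [1] + [80.0000] = [81.0000]
BᵀPA = [36.0000 14.0000]
K = S⁻¹·BᵀPA = [0.4444 0.1728]
A−BK = [0.7778 -0.8086; -2.0000 2.0000]
AᵀP(A−BK) = [1.0000 -0.7222; -0.7222 0.8302]
P' = Q + AᵀP(A−BK) = [11.0000 -2.7222; -2.7222 4.8302]
tr(P') = 15.8302


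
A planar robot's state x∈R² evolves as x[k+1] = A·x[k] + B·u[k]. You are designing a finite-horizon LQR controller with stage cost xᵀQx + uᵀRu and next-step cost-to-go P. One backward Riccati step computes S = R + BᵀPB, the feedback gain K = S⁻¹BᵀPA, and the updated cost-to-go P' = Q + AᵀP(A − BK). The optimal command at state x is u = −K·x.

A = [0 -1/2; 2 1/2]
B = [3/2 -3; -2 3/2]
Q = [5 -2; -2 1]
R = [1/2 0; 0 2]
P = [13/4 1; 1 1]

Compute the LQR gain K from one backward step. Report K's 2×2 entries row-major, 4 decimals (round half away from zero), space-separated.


-0.9653 -0.1780 -0.4918 0.0696

BᵀP = [2.8750 -0.5000; -8.2500 -1.5000]
S = R + BᵀPB = [1/2 0; 0 2] + [5.3125 -9.3750; -9.3750 22.5000] = [5.8125 -9.3750; -9.3750 24.5000]
BᵀPA = [-1.0000 -1.6875; -3.0000 3.3750]
K = S⁻¹·BᵀPA = [-0.9653 -0.1780; -0.4918 0.0696]
A−BK = [-0.0275 -0.0241; 0.8071 0.0396]
AᵀP(A−BK) = [1.5592 0.0310; 0.0310 0.0271]
P' = Q + AᵀP(A−BK) = [6.5592 -1.9690; -1.9690 1.0271]
tr(P') = 7.5863


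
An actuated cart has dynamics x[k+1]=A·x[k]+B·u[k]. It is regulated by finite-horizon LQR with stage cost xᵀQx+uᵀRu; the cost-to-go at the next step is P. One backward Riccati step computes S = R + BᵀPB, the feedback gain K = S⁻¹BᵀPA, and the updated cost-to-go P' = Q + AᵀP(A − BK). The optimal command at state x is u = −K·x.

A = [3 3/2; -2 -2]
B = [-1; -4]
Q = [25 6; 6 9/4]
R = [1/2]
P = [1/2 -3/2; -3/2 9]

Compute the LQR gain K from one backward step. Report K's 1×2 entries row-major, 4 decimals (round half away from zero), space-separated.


0.6429 0.5808

BᵀP = [5.5000 -34.5000]
S = R + BᵀPB = [1/2] + [132.5000] = [133.0000]
BᵀPA = [85.5000 77.2500]
K = S⁻¹·BᵀPA = [0.6429 0.5808]
A−BK = [3.6429 2.0808; 0.5714 0.3233]
AᵀP(A−BK) = [3.5357 2.0893; 2.0893 1.2561]
P' = Q + AᵀP(A−BK) = [28.5357 8.0893; 8.0893 3.5061]
tr(P') = 32.0418


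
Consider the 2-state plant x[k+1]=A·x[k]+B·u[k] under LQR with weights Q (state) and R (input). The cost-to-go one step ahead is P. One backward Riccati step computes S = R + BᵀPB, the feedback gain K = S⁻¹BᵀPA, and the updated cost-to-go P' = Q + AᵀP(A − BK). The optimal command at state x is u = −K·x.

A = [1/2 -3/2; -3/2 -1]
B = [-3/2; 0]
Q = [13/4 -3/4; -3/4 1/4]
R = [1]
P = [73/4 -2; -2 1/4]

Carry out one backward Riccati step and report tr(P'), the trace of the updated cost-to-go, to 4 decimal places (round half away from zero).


BᵀP = [-27.3750 3.0000]
S = R + BᵀPB = [1] + [41.0625] = [42.0625]
BᵀPA = [-18.1875 38.0625]
K = S⁻¹·BᵀPA = [-0.4324 0.9049]
A−BK = [-0.1486 -0.1426; -1.5000 -1.0000]
AᵀP(A−BK) = [0.2609 -0.3546; -0.3546 0.8696]
P' = Q + AᵀP(A−BK) = [3.5109 -1.1046; -1.1046 1.1196]
tr(P') = 4.6305

4.6305


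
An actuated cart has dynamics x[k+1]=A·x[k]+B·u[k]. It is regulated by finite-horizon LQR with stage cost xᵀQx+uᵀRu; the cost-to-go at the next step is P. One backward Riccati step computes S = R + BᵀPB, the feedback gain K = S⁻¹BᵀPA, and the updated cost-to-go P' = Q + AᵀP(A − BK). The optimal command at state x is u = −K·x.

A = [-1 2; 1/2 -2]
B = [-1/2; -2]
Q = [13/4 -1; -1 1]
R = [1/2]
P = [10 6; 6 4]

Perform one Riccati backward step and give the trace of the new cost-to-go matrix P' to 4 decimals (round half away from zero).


8.3387

BᵀP = [-17.0000 -11.0000]
S = R + BᵀPB = [1/2] + [30.5000] = [31.0000]
BᵀPA = [11.5000 -12.0000]
K = S⁻¹·BᵀPA = [0.3710 -0.3871]
A−BK = [-0.8145 1.8065; 1.2419 -2.7742]
AᵀP(A−BK) = [0.7339 -1.5484; -1.5484 3.3548]
P' = Q + AᵀP(A−BK) = [3.9839 -2.5484; -2.5484 4.3548]
tr(P') = 8.3387


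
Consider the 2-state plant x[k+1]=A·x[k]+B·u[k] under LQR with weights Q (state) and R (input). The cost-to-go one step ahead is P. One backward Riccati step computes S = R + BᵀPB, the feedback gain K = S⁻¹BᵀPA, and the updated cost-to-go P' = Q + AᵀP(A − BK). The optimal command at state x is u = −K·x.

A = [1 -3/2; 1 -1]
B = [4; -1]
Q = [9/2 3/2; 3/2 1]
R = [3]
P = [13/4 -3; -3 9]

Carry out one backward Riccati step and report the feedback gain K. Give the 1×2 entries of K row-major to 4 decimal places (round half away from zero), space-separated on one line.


-0.0568 -0.0341

BᵀP = [16.0000 -21.0000]
S = R + BᵀPB = [3] + [85.0000] = [88.0000]
BᵀPA = [-5.0000 -3.0000]
K = S⁻¹·BᵀPA = [-0.0568 -0.0341]
A−BK = [1.2273 -1.3636; 0.9432 -1.0341]
AᵀP(A−BK) = [5.9659 -6.5455; -6.5455 7.2102]
P' = Q + AᵀP(A−BK) = [10.4659 -5.0455; -5.0455 8.2102]
tr(P') = 18.6761


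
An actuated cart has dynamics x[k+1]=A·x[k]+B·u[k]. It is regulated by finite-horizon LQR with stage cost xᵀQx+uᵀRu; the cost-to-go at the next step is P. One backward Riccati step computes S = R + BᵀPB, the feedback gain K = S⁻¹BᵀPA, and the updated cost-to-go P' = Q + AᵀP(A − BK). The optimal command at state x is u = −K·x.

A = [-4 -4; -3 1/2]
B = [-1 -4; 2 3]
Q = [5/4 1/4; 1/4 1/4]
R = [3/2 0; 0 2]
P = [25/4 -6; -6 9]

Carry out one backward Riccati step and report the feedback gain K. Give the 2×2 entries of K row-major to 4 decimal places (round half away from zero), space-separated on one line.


BᵀP = [-18.2500 24.0000; -43.0000 51.0000]
S = R + BᵀPB = [3/2 0; 0 2] + [66.2500 145.0000; 145.0000 325.0000] = [67.7500 145.0000; 145.0000 327.0000]
BᵀPA = [1.0000 85.0000; 19.0000 197.5000]
K = S⁻¹·BᵀPA = [-2.1501 -0.7461; 1.0115 0.9348]
A−BK = [-2.1041 -1.0069; -1.7343 -0.8123]
AᵀP(A−BK) = [19.9314 9.4848; 9.4848 5.0426]
P' = Q + AᵀP(A−BK) = [21.1814 9.7348; 9.7348 5.2926]
tr(P') = 26.4740

-2.1501 -0.7461 1.0115 0.9348


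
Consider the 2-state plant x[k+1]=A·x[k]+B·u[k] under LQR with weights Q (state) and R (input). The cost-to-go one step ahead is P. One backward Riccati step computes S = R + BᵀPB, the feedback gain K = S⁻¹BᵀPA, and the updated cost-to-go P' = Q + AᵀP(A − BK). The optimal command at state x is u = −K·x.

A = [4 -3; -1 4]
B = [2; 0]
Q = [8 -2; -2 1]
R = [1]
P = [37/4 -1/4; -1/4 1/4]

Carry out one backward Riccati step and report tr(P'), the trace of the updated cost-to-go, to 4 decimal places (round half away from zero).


19.4342

BᵀP = [18.5000 -0.5000]
S = R + BᵀPB = [1] + [37.0000] = [38.0000]
BᵀPA = [74.5000 -57.5000]
K = S⁻¹·BᵀPA = [1.9605 -1.5132]
A−BK = [0.0789 0.0263; -1.0000 4.0000]
AᵀP(A−BK) = [4.1908 -4.0197; -4.0197 6.2434]
P' = Q + AᵀP(A−BK) = [12.1908 -6.0197; -6.0197 7.2434]
tr(P') = 19.4342


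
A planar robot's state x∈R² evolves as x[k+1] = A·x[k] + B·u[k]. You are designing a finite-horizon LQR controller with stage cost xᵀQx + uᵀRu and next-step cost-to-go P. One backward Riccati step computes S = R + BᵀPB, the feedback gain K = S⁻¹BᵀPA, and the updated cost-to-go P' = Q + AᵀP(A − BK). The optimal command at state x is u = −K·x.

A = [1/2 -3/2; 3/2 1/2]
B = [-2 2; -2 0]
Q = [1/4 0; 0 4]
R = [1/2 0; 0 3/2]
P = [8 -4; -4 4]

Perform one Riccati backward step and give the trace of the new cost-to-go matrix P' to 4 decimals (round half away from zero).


BᵀP = [-8.0000 0.0000; 16.0000 -8.0000]
S = R + BᵀPB = [1/2 0; 0 3/2] + [16.0000 -16.0000; -16.0000 32.0000] = [16.5000 -16.0000; -16.0000 33.5000]
BᵀPA = [-4.0000 12.0000; -4.0000 -28.0000]
K = S⁻¹·BᵀPA = [-0.6672 -0.1550; -0.4381 -0.9099]
A−BK = [0.0417 0.0097; 0.1655 0.1900]
AᵀP(A−BK) = [0.5788 0.7405; 0.7405 1.3842]
P' = Q + AᵀP(A−BK) = [0.8288 0.7405; 0.7405 5.3842]
tr(P') = 6.2129

6.2129


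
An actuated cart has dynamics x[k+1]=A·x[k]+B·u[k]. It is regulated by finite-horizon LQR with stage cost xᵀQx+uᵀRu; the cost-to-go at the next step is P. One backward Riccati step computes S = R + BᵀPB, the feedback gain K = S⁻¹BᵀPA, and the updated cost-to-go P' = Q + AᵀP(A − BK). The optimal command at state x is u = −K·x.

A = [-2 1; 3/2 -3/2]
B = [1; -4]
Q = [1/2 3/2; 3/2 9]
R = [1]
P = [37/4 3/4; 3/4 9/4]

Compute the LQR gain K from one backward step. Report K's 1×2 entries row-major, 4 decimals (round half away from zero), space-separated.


BᵀP = [6.2500 -8.2500]
S = R + BᵀPB = [1] + [39.2500] = [40.2500]
BᵀPA = [-24.8750 18.6250]
K = S⁻¹·BᵀPA = [-0.6180 0.4627]
A−BK = [-1.3820 0.5373; -0.9720 0.3509]
AᵀP(A−BK) = [22.1894 -8.6770; -8.6770 3.4441]
P' = Q + AᵀP(A−BK) = [22.6894 -7.1770; -7.1770 12.4441]
tr(P') = 35.1335

-0.6180 0.4627


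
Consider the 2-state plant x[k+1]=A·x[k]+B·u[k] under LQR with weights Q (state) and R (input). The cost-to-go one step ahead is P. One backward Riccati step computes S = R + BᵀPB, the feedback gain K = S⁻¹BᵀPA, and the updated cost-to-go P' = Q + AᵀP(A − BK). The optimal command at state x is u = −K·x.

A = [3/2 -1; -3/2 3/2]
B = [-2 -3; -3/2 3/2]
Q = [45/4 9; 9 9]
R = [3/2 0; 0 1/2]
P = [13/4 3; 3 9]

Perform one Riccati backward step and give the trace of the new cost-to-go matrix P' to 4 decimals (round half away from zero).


21.0278

BᵀP = [-11.0000 -19.5000; -5.2500 4.5000]
S = R + BᵀPB = [3/2 0; 0 1/2] + [51.2500 3.7500; 3.7500 22.5000] = [52.7500 3.7500; 3.7500 23.0000]
BᵀPA = [12.7500 -18.2500; -14.6250 12.0000]
K = S⁻¹·BᵀPA = [0.2903 -0.3876; -0.6832 0.5849]
A−BK = [0.0310 -0.0203; -0.0398 0.0413]
AᵀP(A−BK) = [0.3697 -0.3791; -0.3791 0.4080]
P' = Q + AᵀP(A−BK) = [11.6197 8.6209; 8.6209 9.4080]
tr(P') = 21.0278
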